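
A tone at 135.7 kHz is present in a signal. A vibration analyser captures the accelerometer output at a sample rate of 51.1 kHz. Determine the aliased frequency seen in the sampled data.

135.7 kHz mod fs = 33.5 kHz.
33.5 kHz > fs/2 = 25.55 kHz, folds to fs − 33.5 kHz = 17.6 kHz.

17.6 kHz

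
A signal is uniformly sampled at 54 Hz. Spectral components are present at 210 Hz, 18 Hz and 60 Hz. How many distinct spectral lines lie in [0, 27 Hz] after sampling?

fs/2 = 27 Hz.
210 Hz mod fs = 48 Hz.
48 Hz > fs/2 = 27 Hz, folds to fs − 48 Hz = 6 Hz.
18 Hz ≤ fs/2 = 27 Hz, passes unchanged.
60 Hz mod fs = 6 Hz.
6 Hz ≤ fs/2 = 27 Hz, appears at 6 Hz.
Distinct values: {6 Hz, 18 Hz} → 2.

2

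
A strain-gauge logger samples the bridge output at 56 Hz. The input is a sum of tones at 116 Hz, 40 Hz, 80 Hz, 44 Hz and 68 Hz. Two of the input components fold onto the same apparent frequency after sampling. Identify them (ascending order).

fs/2 = 28 Hz.
116 Hz mod fs = 4 Hz.
4 Hz ≤ fs/2 = 28 Hz, appears at 4 Hz.
40 Hz > fs/2 = 28 Hz, folds to fs − 40 Hz = 16 Hz.
80 Hz mod fs = 24 Hz.
24 Hz ≤ fs/2 = 28 Hz, appears at 24 Hz.
44 Hz > fs/2 = 28 Hz, folds to fs − 44 Hz = 12 Hz.
68 Hz mod fs = 12 Hz.
12 Hz ≤ fs/2 = 28 Hz, appears at 12 Hz.
44 Hz and 68 Hz both map to 12 Hz.

44 Hz, 68 Hz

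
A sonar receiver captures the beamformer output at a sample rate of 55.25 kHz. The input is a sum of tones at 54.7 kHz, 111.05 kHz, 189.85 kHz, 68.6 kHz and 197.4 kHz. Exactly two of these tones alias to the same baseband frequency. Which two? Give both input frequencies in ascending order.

54.7 kHz, 111.05 kHz

fs/2 = 27.625 kHz.
54.7 kHz > fs/2 = 27.625 kHz, folds to fs − 54.7 kHz = 0.55 kHz.
111.05 kHz mod fs = 0.55 kHz.
0.55 kHz ≤ fs/2 = 27.625 kHz, appears at 0.55 kHz.
189.85 kHz mod fs = 24.1 kHz.
24.1 kHz ≤ fs/2 = 27.625 kHz, appears at 24.1 kHz.
68.6 kHz mod fs = 13.35 kHz.
13.35 kHz ≤ fs/2 = 27.625 kHz, appears at 13.35 kHz.
197.4 kHz mod fs = 31.65 kHz.
31.65 kHz > fs/2 = 27.625 kHz, folds to fs − 31.65 kHz = 23.6 kHz.
54.7 kHz and 111.05 kHz both map to 0.55 kHz.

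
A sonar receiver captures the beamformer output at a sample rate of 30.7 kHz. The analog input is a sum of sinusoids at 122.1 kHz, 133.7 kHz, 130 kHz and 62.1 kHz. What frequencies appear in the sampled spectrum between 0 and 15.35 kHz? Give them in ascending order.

fs/2 = 15.35 kHz.
122.1 kHz mod fs = 30 kHz.
30 kHz > fs/2 = 15.35 kHz, folds to fs − 30 kHz = 0.7 kHz.
133.7 kHz mod fs = 10.9 kHz.
10.9 kHz ≤ fs/2 = 15.35 kHz, appears at 10.9 kHz.
130 kHz mod fs = 7.2 kHz.
7.2 kHz ≤ fs/2 = 15.35 kHz, appears at 7.2 kHz.
62.1 kHz mod fs = 0.7 kHz.
0.7 kHz ≤ fs/2 = 15.35 kHz, appears at 0.7 kHz.
Distinct values: {0.7 kHz, 7.2 kHz, 10.9 kHz}.

0.7 kHz, 7.2 kHz, 10.9 kHz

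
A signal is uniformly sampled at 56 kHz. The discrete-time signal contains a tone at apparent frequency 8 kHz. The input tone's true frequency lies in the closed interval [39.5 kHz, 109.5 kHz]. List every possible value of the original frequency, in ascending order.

Frequencies that alias to 8 kHz are k·fs ± 8 kHz for integer k ≥ 0.
k=0: 8 kHz.
k=1: 48 kHz, 64 kHz.
k=2: 104 kHz, 120 kHz.
k=3: 160 kHz, 176 kHz.
Within [39.5 kHz, 109.5 kHz]: 48 kHz, 64 kHz, 104 kHz.

48 kHz, 64 kHz, 104 kHz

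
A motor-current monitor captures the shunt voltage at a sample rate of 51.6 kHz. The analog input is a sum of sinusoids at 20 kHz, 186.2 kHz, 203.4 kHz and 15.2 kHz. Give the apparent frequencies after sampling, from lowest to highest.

fs/2 = 25.8 kHz.
20 kHz ≤ fs/2 = 25.8 kHz, passes unchanged.
186.2 kHz mod fs = 31.4 kHz.
31.4 kHz > fs/2 = 25.8 kHz, folds to fs − 31.4 kHz = 20.2 kHz.
203.4 kHz mod fs = 48.6 kHz.
48.6 kHz > fs/2 = 25.8 kHz, folds to fs − 48.6 kHz = 3 kHz.
15.2 kHz ≤ fs/2 = 25.8 kHz, passes unchanged.
Distinct values: {3 kHz, 15.2 kHz, 20 kHz, 20.2 kHz}.

3 kHz, 15.2 kHz, 20 kHz, 20.2 kHz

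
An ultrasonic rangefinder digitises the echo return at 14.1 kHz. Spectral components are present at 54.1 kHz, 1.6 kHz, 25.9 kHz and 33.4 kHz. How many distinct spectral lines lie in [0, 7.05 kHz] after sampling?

3

fs/2 = 7.05 kHz.
54.1 kHz mod fs = 11.8 kHz.
11.8 kHz > fs/2 = 7.05 kHz, folds to fs − 11.8 kHz = 2.3 kHz.
1.6 kHz ≤ fs/2 = 7.05 kHz, passes unchanged.
25.9 kHz mod fs = 11.8 kHz.
11.8 kHz > fs/2 = 7.05 kHz, folds to fs − 11.8 kHz = 2.3 kHz.
33.4 kHz mod fs = 5.2 kHz.
5.2 kHz ≤ fs/2 = 7.05 kHz, appears at 5.2 kHz.
Distinct values: {1.6 kHz, 2.3 kHz, 5.2 kHz} → 3.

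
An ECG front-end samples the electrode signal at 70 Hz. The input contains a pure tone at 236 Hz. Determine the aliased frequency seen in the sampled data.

26 Hz

236 Hz mod fs = 26 Hz.
26 Hz ≤ fs/2 = 35 Hz, appears at 26 Hz.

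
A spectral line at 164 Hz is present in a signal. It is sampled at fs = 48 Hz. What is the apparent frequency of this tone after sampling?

20 Hz

164 Hz mod fs = 20 Hz.
20 Hz ≤ fs/2 = 24 Hz, appears at 20 Hz.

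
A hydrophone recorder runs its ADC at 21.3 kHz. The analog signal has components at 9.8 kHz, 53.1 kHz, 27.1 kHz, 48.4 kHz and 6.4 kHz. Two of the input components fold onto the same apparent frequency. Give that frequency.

5.8 kHz

fs/2 = 10.65 kHz.
9.8 kHz ≤ fs/2 = 10.65 kHz, passes unchanged.
53.1 kHz mod fs = 10.5 kHz.
10.5 kHz ≤ fs/2 = 10.65 kHz, appears at 10.5 kHz.
27.1 kHz mod fs = 5.8 kHz.
5.8 kHz ≤ fs/2 = 10.65 kHz, appears at 5.8 kHz.
48.4 kHz mod fs = 5.8 kHz.
5.8 kHz ≤ fs/2 = 10.65 kHz, appears at 5.8 kHz.
6.4 kHz ≤ fs/2 = 10.65 kHz, passes unchanged.
27.1 kHz and 48.4 kHz both map to 5.8 kHz.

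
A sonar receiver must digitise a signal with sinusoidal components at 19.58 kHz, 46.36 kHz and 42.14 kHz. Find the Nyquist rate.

Highest-frequency component: 46.36 kHz.
Nyquist rate = 2 × 46.36 kHz = 92.72 kHz.

92.72 kHz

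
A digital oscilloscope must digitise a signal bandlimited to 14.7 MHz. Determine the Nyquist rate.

Nyquist rate = 2 × 14.7 MHz = 29.4 MHz.

29.4 MHz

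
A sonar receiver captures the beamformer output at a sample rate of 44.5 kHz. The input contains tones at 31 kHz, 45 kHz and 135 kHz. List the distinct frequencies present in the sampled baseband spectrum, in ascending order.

0.5 kHz, 1.5 kHz, 13.5 kHz

fs/2 = 22.25 kHz.
31 kHz > fs/2 = 22.25 kHz, folds to fs − 31 kHz = 13.5 kHz.
45 kHz mod fs = 0.5 kHz.
0.5 kHz ≤ fs/2 = 22.25 kHz, appears at 0.5 kHz.
135 kHz mod fs = 1.5 kHz.
1.5 kHz ≤ fs/2 = 22.25 kHz, appears at 1.5 kHz.
Distinct values: {0.5 kHz, 1.5 kHz, 13.5 kHz}.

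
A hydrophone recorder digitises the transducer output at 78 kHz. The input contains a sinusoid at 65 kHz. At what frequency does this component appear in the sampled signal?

65 kHz > fs/2 = 39 kHz, folds to fs − 65 kHz = 13 kHz.

13 kHz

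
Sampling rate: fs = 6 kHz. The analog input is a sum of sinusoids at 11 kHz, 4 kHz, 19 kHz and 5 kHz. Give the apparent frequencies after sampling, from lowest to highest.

fs/2 = 3 kHz.
11 kHz mod fs = 5 kHz.
5 kHz > fs/2 = 3 kHz, folds to fs − 5 kHz = 1 kHz.
4 kHz > fs/2 = 3 kHz, folds to fs − 4 kHz = 2 kHz.
19 kHz mod fs = 1 kHz.
1 kHz ≤ fs/2 = 3 kHz, appears at 1 kHz.
5 kHz > fs/2 = 3 kHz, folds to fs − 5 kHz = 1 kHz.
Distinct values: {1 kHz, 2 kHz}.

1 kHz, 2 kHz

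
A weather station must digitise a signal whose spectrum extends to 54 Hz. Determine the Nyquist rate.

108 Hz

Nyquist rate = 2 × 54 Hz = 108 Hz.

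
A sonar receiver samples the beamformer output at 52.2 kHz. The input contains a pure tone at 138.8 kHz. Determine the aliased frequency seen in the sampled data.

17.8 kHz

138.8 kHz mod fs = 34.4 kHz.
34.4 kHz > fs/2 = 26.1 kHz, folds to fs − 34.4 kHz = 17.8 kHz.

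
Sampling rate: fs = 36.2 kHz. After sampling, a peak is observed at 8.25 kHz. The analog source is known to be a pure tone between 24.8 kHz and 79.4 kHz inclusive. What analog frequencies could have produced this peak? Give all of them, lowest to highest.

Frequencies that alias to 8.25 kHz are k·fs ± 8.25 kHz for integer k ≥ 0.
k=0: 8.25 kHz.
k=1: 27.95 kHz, 44.45 kHz.
k=2: 64.15 kHz, 80.65 kHz.
k=3: 100.35 kHz, 116.85 kHz.
Within [24.8 kHz, 79.4 kHz]: 27.95 kHz, 44.45 kHz, 64.15 kHz.

27.95 kHz, 44.45 kHz, 64.15 kHz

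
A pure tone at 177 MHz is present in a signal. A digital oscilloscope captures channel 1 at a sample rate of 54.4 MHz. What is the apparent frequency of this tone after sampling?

13.8 MHz

177 MHz mod fs = 13.8 MHz.
13.8 MHz ≤ fs/2 = 27.2 MHz, appears at 13.8 MHz.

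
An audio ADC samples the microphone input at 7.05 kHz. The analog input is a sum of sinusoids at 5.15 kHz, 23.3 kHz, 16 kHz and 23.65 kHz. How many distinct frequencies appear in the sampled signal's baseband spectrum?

fs/2 = 3.525 kHz.
5.15 kHz > fs/2 = 3.525 kHz, folds to fs − 5.15 kHz = 1.9 kHz.
23.3 kHz mod fs = 2.15 kHz.
2.15 kHz ≤ fs/2 = 3.525 kHz, appears at 2.15 kHz.
16 kHz mod fs = 1.9 kHz.
1.9 kHz ≤ fs/2 = 3.525 kHz, appears at 1.9 kHz.
23.65 kHz mod fs = 2.5 kHz.
2.5 kHz ≤ fs/2 = 3.525 kHz, appears at 2.5 kHz.
Distinct values: {1.9 kHz, 2.15 kHz, 2.5 kHz} → 3.

3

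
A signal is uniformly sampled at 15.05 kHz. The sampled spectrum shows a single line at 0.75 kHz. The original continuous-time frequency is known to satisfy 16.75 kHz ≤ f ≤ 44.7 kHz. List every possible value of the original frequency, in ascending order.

29.35 kHz, 30.85 kHz, 44.4 kHz

Frequencies that alias to 0.75 kHz are k·fs ± 0.75 kHz for integer k ≥ 0.
k=0: 0.75 kHz.
k=1: 14.3 kHz, 15.8 kHz.
k=2: 29.35 kHz, 30.85 kHz.
k=3: 44.4 kHz, 45.9 kHz.
k=4: 59.45 kHz, 60.95 kHz.
Within [16.75 kHz, 44.7 kHz]: 29.35 kHz, 30.85 kHz, 44.4 kHz.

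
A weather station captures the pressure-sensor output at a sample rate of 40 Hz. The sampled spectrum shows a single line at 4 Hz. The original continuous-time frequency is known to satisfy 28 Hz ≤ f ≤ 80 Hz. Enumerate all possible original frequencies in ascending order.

36 Hz, 44 Hz, 76 Hz

Frequencies that alias to 4 Hz are k·fs ± 4 Hz for integer k ≥ 0.
k=0: 4 Hz.
k=1: 36 Hz, 44 Hz.
k=2: 76 Hz, 84 Hz.
k=3: 116 Hz, 124 Hz.
Within [28 Hz, 80 Hz]: 36 Hz, 44 Hz, 76 Hz.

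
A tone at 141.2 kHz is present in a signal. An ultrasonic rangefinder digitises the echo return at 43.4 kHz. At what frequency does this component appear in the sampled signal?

11 kHz

141.2 kHz mod fs = 11 kHz.
11 kHz ≤ fs/2 = 21.7 kHz, appears at 11 kHz.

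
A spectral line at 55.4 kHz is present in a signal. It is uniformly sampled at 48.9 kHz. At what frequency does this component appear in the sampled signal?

55.4 kHz mod fs = 6.5 kHz.
6.5 kHz ≤ fs/2 = 24.45 kHz, appears at 6.5 kHz.

6.5 kHz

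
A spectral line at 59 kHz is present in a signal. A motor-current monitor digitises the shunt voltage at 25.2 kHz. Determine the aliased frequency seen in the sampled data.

8.6 kHz

59 kHz mod fs = 8.6 kHz.
8.6 kHz ≤ fs/2 = 12.6 kHz, appears at 8.6 kHz.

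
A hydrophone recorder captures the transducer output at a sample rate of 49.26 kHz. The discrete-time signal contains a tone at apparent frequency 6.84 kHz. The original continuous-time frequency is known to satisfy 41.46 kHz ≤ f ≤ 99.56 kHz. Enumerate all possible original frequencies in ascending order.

42.42 kHz, 56.1 kHz, 91.68 kHz

Frequencies that alias to 6.84 kHz are k·fs ± 6.84 kHz for integer k ≥ 0.
k=0: 6.84 kHz.
k=1: 42.42 kHz, 56.1 kHz.
k=2: 91.68 kHz, 105.36 kHz.
k=3: 140.94 kHz, 154.62 kHz.
Within [41.46 kHz, 99.56 kHz]: 42.42 kHz, 56.1 kHz, 91.68 kHz.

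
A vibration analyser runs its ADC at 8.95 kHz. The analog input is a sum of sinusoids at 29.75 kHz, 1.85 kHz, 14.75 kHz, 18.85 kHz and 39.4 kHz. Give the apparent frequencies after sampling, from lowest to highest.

fs/2 = 4.475 kHz.
29.75 kHz mod fs = 2.9 kHz.
2.9 kHz ≤ fs/2 = 4.475 kHz, appears at 2.9 kHz.
1.85 kHz ≤ fs/2 = 4.475 kHz, passes unchanged.
14.75 kHz mod fs = 5.8 kHz.
5.8 kHz > fs/2 = 4.475 kHz, folds to fs − 5.8 kHz = 3.15 kHz.
18.85 kHz mod fs = 0.95 kHz.
0.95 kHz ≤ fs/2 = 4.475 kHz, appears at 0.95 kHz.
39.4 kHz mod fs = 3.6 kHz.
3.6 kHz ≤ fs/2 = 4.475 kHz, appears at 3.6 kHz.
Distinct values: {0.95 kHz, 1.85 kHz, 2.9 kHz, 3.15 kHz, 3.6 kHz}.

0.95 kHz, 1.85 kHz, 2.9 kHz, 3.15 kHz, 3.6 kHz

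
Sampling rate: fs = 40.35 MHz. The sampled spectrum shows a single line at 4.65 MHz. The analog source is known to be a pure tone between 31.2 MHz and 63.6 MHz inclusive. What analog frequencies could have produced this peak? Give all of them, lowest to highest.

35.7 MHz, 45 MHz

Frequencies that alias to 4.65 MHz are k·fs ± 4.65 MHz for integer k ≥ 0.
k=0: 4.65 MHz.
k=1: 35.7 MHz, 45 MHz.
k=2: 76.05 MHz, 85.35 MHz.
Within [31.2 MHz, 63.6 MHz]: 35.7 MHz, 45 MHz.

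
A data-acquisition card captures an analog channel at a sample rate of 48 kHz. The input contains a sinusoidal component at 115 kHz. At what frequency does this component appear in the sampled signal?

115 kHz mod fs = 19 kHz.
19 kHz ≤ fs/2 = 24 kHz, appears at 19 kHz.

19 kHz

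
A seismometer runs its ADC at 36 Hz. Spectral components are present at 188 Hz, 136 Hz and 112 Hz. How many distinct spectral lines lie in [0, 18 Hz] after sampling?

fs/2 = 18 Hz.
188 Hz mod fs = 8 Hz.
8 Hz ≤ fs/2 = 18 Hz, appears at 8 Hz.
136 Hz mod fs = 28 Hz.
28 Hz > fs/2 = 18 Hz, folds to fs − 28 Hz = 8 Hz.
112 Hz mod fs = 4 Hz.
4 Hz ≤ fs/2 = 18 Hz, appears at 4 Hz.
Distinct values: {4 Hz, 8 Hz} → 2.

2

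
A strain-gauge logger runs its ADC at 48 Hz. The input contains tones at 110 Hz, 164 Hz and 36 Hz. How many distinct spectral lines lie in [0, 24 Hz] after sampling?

3

fs/2 = 24 Hz.
110 Hz mod fs = 14 Hz.
14 Hz ≤ fs/2 = 24 Hz, appears at 14 Hz.
164 Hz mod fs = 20 Hz.
20 Hz ≤ fs/2 = 24 Hz, appears at 20 Hz.
36 Hz > fs/2 = 24 Hz, folds to fs − 36 Hz = 12 Hz.
Distinct values: {12 Hz, 14 Hz, 20 Hz} → 3.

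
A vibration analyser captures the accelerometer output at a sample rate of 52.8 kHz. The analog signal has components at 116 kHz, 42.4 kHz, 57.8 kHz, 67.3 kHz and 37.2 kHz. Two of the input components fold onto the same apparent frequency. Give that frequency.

fs/2 = 26.4 kHz.
116 kHz mod fs = 10.4 kHz.
10.4 kHz ≤ fs/2 = 26.4 kHz, appears at 10.4 kHz.
42.4 kHz > fs/2 = 26.4 kHz, folds to fs − 42.4 kHz = 10.4 kHz.
57.8 kHz mod fs = 5 kHz.
5 kHz ≤ fs/2 = 26.4 kHz, appears at 5 kHz.
67.3 kHz mod fs = 14.5 kHz.
14.5 kHz ≤ fs/2 = 26.4 kHz, appears at 14.5 kHz.
37.2 kHz > fs/2 = 26.4 kHz, folds to fs − 37.2 kHz = 15.6 kHz.
42.4 kHz and 116 kHz both map to 10.4 kHz.

10.4 kHz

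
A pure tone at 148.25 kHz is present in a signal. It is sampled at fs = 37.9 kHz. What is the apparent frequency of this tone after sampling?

3.35 kHz

148.25 kHz mod fs = 34.55 kHz.
34.55 kHz > fs/2 = 18.95 kHz, folds to fs − 34.55 kHz = 3.35 kHz.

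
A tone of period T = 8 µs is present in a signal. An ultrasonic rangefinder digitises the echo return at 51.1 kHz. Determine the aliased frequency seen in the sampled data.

T = 8 µs → f = 1/T = 125 kHz.
125 kHz mod fs = 22.8 kHz.
22.8 kHz ≤ fs/2 = 25.55 kHz, appears at 22.8 kHz.

22.8 kHz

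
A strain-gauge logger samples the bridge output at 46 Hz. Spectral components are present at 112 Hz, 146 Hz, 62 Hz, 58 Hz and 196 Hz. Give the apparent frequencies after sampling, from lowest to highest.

8 Hz, 12 Hz, 16 Hz, 20 Hz

fs/2 = 23 Hz.
112 Hz mod fs = 20 Hz.
20 Hz ≤ fs/2 = 23 Hz, appears at 20 Hz.
146 Hz mod fs = 8 Hz.
8 Hz ≤ fs/2 = 23 Hz, appears at 8 Hz.
62 Hz mod fs = 16 Hz.
16 Hz ≤ fs/2 = 23 Hz, appears at 16 Hz.
58 Hz mod fs = 12 Hz.
12 Hz ≤ fs/2 = 23 Hz, appears at 12 Hz.
196 Hz mod fs = 12 Hz.
12 Hz ≤ fs/2 = 23 Hz, appears at 12 Hz.
Distinct values: {8 Hz, 12 Hz, 16 Hz, 20 Hz}.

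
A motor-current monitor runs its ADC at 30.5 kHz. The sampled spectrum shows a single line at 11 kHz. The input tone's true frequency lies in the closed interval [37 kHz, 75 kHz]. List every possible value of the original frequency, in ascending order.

41.5 kHz, 50 kHz, 72 kHz

Frequencies that alias to 11 kHz are k·fs ± 11 kHz for integer k ≥ 0.
k=0: 11 kHz.
k=1: 19.5 kHz, 41.5 kHz.
k=2: 50 kHz, 72 kHz.
k=3: 80.5 kHz, 102.5 kHz.
Within [37 kHz, 75 kHz]: 41.5 kHz, 50 kHz, 72 kHz.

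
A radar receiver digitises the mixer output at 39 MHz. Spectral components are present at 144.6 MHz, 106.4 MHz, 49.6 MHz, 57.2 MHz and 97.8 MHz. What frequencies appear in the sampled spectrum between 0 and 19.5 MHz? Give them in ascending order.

10.6 MHz, 11.4 MHz, 18.2 MHz, 19.2 MHz

fs/2 = 19.5 MHz.
144.6 MHz mod fs = 27.6 MHz.
27.6 MHz > fs/2 = 19.5 MHz, folds to fs − 27.6 MHz = 11.4 MHz.
106.4 MHz mod fs = 28.4 MHz.
28.4 MHz > fs/2 = 19.5 MHz, folds to fs − 28.4 MHz = 10.6 MHz.
49.6 MHz mod fs = 10.6 MHz.
10.6 MHz ≤ fs/2 = 19.5 MHz, appears at 10.6 MHz.
57.2 MHz mod fs = 18.2 MHz.
18.2 MHz ≤ fs/2 = 19.5 MHz, appears at 18.2 MHz.
97.8 MHz mod fs = 19.8 MHz.
19.8 MHz > fs/2 = 19.5 MHz, folds to fs − 19.8 MHz = 19.2 MHz.
Distinct values: {10.6 MHz, 11.4 MHz, 18.2 MHz, 19.2 MHz}.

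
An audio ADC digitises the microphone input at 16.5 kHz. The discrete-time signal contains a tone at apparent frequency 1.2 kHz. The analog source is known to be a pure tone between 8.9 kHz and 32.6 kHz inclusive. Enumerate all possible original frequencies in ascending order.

15.3 kHz, 17.7 kHz, 31.8 kHz

Frequencies that alias to 1.2 kHz are k·fs ± 1.2 kHz for integer k ≥ 0.
k=0: 1.2 kHz.
k=1: 15.3 kHz, 17.7 kHz.
k=2: 31.8 kHz, 34.2 kHz.
k=3: 48.3 kHz, 50.7 kHz.
Within [8.9 kHz, 32.6 kHz]: 15.3 kHz, 17.7 kHz, 31.8 kHz.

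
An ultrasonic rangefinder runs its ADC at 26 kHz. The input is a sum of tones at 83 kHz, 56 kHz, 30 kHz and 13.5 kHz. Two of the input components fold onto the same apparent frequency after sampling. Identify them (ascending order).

30 kHz, 56 kHz

fs/2 = 13 kHz.
83 kHz mod fs = 5 kHz.
5 kHz ≤ fs/2 = 13 kHz, appears at 5 kHz.
56 kHz mod fs = 4 kHz.
4 kHz ≤ fs/2 = 13 kHz, appears at 4 kHz.
30 kHz mod fs = 4 kHz.
4 kHz ≤ fs/2 = 13 kHz, appears at 4 kHz.
13.5 kHz > fs/2 = 13 kHz, folds to fs − 13.5 kHz = 12.5 kHz.
30 kHz and 56 kHz both map to 4 kHz.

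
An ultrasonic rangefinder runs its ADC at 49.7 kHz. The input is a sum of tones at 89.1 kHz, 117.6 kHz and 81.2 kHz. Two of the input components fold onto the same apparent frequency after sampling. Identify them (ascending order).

81.2 kHz, 117.6 kHz

fs/2 = 24.85 kHz.
89.1 kHz mod fs = 39.4 kHz.
39.4 kHz > fs/2 = 24.85 kHz, folds to fs − 39.4 kHz = 10.3 kHz.
117.6 kHz mod fs = 18.2 kHz.
18.2 kHz ≤ fs/2 = 24.85 kHz, appears at 18.2 kHz.
81.2 kHz mod fs = 31.5 kHz.
31.5 kHz > fs/2 = 24.85 kHz, folds to fs − 31.5 kHz = 18.2 kHz.
81.2 kHz and 117.6 kHz both map to 18.2 kHz.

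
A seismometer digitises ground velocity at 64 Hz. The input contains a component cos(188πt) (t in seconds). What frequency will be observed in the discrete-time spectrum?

ω = 188π rad/s → f = ω/(2π) = 94 Hz.
94 Hz mod fs = 30 Hz.
30 Hz ≤ fs/2 = 32 Hz, appears at 30 Hz.

30 Hz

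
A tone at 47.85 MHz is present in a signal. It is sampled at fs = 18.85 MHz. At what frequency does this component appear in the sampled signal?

8.7 MHz

47.85 MHz mod fs = 10.15 MHz.
10.15 MHz > fs/2 = 9.425 MHz, folds to fs − 10.15 MHz = 8.7 MHz.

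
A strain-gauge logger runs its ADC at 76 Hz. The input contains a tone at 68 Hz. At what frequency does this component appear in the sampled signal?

8 Hz

68 Hz > fs/2 = 38 Hz, folds to fs − 68 Hz = 8 Hz.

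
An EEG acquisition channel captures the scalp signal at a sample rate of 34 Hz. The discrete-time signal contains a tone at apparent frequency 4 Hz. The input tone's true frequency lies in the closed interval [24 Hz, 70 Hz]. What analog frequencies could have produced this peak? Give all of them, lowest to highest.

Frequencies that alias to 4 Hz are k·fs ± 4 Hz for integer k ≥ 0.
k=0: 4 Hz.
k=1: 30 Hz, 38 Hz.
k=2: 64 Hz, 72 Hz.
k=3: 98 Hz, 106 Hz.
Within [24 Hz, 70 Hz]: 30 Hz, 38 Hz, 64 Hz.

30 Hz, 38 Hz, 64 Hz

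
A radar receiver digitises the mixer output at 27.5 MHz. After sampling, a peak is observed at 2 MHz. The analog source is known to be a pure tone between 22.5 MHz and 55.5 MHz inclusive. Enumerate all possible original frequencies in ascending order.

25.5 MHz, 29.5 MHz, 53 MHz

Frequencies that alias to 2 MHz are k·fs ± 2 MHz for integer k ≥ 0.
k=0: 2 MHz.
k=1: 25.5 MHz, 29.5 MHz.
k=2: 53 MHz, 57 MHz.
k=3: 80.5 MHz, 84.5 MHz.
Within [22.5 MHz, 55.5 MHz]: 25.5 MHz, 29.5 MHz, 53 MHz.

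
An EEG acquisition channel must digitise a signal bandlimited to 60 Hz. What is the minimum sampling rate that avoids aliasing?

Nyquist rate = 2 × 60 Hz = 120 Hz.

120 Hz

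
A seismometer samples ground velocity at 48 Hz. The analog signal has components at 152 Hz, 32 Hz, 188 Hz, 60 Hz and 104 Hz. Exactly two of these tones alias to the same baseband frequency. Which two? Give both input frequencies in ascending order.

fs/2 = 24 Hz.
152 Hz mod fs = 8 Hz.
8 Hz ≤ fs/2 = 24 Hz, appears at 8 Hz.
32 Hz > fs/2 = 24 Hz, folds to fs − 32 Hz = 16 Hz.
188 Hz mod fs = 44 Hz.
44 Hz > fs/2 = 24 Hz, folds to fs − 44 Hz = 4 Hz.
60 Hz mod fs = 12 Hz.
12 Hz ≤ fs/2 = 24 Hz, appears at 12 Hz.
104 Hz mod fs = 8 Hz.
8 Hz ≤ fs/2 = 24 Hz, appears at 8 Hz.
104 Hz and 152 Hz both map to 8 Hz.

104 Hz, 152 Hz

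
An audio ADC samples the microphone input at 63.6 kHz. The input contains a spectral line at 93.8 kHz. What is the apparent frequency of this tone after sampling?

93.8 kHz mod fs = 30.2 kHz.
30.2 kHz ≤ fs/2 = 31.8 kHz, appears at 30.2 kHz.

30.2 kHz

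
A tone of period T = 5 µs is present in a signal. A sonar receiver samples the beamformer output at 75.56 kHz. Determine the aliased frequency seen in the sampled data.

T = 5 µs → f = 1/T = 200 kHz.
200 kHz mod fs = 48.88 kHz.
48.88 kHz > fs/2 = 37.78 kHz, folds to fs − 48.88 kHz = 26.68 kHz.

26.68 kHz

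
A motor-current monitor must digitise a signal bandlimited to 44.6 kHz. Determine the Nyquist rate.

Nyquist rate = 2 × 44.6 kHz = 89.2 kHz.

89.2 kHz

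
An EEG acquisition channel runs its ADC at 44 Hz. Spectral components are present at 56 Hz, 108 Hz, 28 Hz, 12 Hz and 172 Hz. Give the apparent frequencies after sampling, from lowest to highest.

fs/2 = 22 Hz.
56 Hz mod fs = 12 Hz.
12 Hz ≤ fs/2 = 22 Hz, appears at 12 Hz.
108 Hz mod fs = 20 Hz.
20 Hz ≤ fs/2 = 22 Hz, appears at 20 Hz.
28 Hz > fs/2 = 22 Hz, folds to fs − 28 Hz = 16 Hz.
12 Hz ≤ fs/2 = 22 Hz, passes unchanged.
172 Hz mod fs = 40 Hz.
40 Hz > fs/2 = 22 Hz, folds to fs − 40 Hz = 4 Hz.
Distinct values: {4 Hz, 12 Hz, 16 Hz, 20 Hz}.

4 Hz, 12 Hz, 16 Hz, 20 Hz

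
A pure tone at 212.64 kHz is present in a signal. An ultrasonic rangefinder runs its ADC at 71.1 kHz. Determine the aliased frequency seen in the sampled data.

212.64 kHz mod fs = 70.44 kHz.
70.44 kHz > fs/2 = 35.55 kHz, folds to fs − 70.44 kHz = 0.66 kHz.

0.66 kHz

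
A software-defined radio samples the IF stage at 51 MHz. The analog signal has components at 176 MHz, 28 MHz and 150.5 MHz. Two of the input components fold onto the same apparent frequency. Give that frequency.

23 MHz

fs/2 = 25.5 MHz.
176 MHz mod fs = 23 MHz.
23 MHz ≤ fs/2 = 25.5 MHz, appears at 23 MHz.
28 MHz > fs/2 = 25.5 MHz, folds to fs − 28 MHz = 23 MHz.
150.5 MHz mod fs = 48.5 MHz.
48.5 MHz > fs/2 = 25.5 MHz, folds to fs − 48.5 MHz = 2.5 MHz.
28 MHz and 176 MHz both map to 23 MHz.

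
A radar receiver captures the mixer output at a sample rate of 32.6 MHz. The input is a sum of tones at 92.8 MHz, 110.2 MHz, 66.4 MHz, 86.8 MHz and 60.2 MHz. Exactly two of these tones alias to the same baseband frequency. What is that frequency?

fs/2 = 16.3 MHz.
92.8 MHz mod fs = 27.6 MHz.
27.6 MHz > fs/2 = 16.3 MHz, folds to fs − 27.6 MHz = 5 MHz.
110.2 MHz mod fs = 12.4 MHz.
12.4 MHz ≤ fs/2 = 16.3 MHz, appears at 12.4 MHz.
66.4 MHz mod fs = 1.2 MHz.
1.2 MHz ≤ fs/2 = 16.3 MHz, appears at 1.2 MHz.
86.8 MHz mod fs = 21.6 MHz.
21.6 MHz > fs/2 = 16.3 MHz, folds to fs − 21.6 MHz = 11 MHz.
60.2 MHz mod fs = 27.6 MHz.
27.6 MHz > fs/2 = 16.3 MHz, folds to fs − 27.6 MHz = 5 MHz.
60.2 MHz and 92.8 MHz both map to 5 MHz.

5 MHz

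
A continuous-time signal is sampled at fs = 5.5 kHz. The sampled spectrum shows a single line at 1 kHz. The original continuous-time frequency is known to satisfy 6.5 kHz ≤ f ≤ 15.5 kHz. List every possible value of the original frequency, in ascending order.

6.5 kHz, 10 kHz, 12 kHz, 15.5 kHz

Frequencies that alias to 1 kHz are k·fs ± 1 kHz for integer k ≥ 0.
k=0: 1 kHz.
k=1: 4.5 kHz, 6.5 kHz.
k=2: 10 kHz, 12 kHz.
k=3: 15.5 kHz, 17.5 kHz.
k=4: 21 kHz, 23 kHz.
Within [6.5 kHz, 15.5 kHz]: 6.5 kHz, 10 kHz, 12 kHz, 15.5 kHz.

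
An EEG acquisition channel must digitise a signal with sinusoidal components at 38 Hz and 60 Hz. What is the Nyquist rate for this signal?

120 Hz

Highest-frequency component: 60 Hz.
Nyquist rate = 2 × 60 Hz = 120 Hz.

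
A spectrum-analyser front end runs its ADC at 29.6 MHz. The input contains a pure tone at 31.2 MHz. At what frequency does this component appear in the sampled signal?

31.2 MHz mod fs = 1.6 MHz.
1.6 MHz ≤ fs/2 = 14.8 MHz, appears at 1.6 MHz.

1.6 MHz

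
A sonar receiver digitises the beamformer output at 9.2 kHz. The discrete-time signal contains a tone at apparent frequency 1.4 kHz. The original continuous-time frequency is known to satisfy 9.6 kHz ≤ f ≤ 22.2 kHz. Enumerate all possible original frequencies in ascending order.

10.6 kHz, 17 kHz, 19.8 kHz

Frequencies that alias to 1.4 kHz are k·fs ± 1.4 kHz for integer k ≥ 0.
k=0: 1.4 kHz.
k=1: 7.8 kHz, 10.6 kHz.
k=2: 17 kHz, 19.8 kHz.
k=3: 26.2 kHz, 29 kHz.
Within [9.6 kHz, 22.2 kHz]: 10.6 kHz, 17 kHz, 19.8 kHz.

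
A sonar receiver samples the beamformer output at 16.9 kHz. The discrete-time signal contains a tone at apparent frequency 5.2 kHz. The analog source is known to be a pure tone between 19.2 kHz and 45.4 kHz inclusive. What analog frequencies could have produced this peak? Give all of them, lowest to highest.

Frequencies that alias to 5.2 kHz are k·fs ± 5.2 kHz for integer k ≥ 0.
k=0: 5.2 kHz.
k=1: 11.7 kHz, 22.1 kHz.
k=2: 28.6 kHz, 39 kHz.
k=3: 45.5 kHz, 55.9 kHz.
Within [19.2 kHz, 45.4 kHz]: 22.1 kHz, 28.6 kHz, 39 kHz.

22.1 kHz, 28.6 kHz, 39 kHz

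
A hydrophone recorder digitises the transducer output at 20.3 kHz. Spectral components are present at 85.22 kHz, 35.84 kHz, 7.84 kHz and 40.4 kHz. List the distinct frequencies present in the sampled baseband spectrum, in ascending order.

0.2 kHz, 4.02 kHz, 4.76 kHz, 7.84 kHz

fs/2 = 10.15 kHz.
85.22 kHz mod fs = 4.02 kHz.
4.02 kHz ≤ fs/2 = 10.15 kHz, appears at 4.02 kHz.
35.84 kHz mod fs = 15.54 kHz.
15.54 kHz > fs/2 = 10.15 kHz, folds to fs − 15.54 kHz = 4.76 kHz.
7.84 kHz ≤ fs/2 = 10.15 kHz, passes unchanged.
40.4 kHz mod fs = 20.1 kHz.
20.1 kHz > fs/2 = 10.15 kHz, folds to fs − 20.1 kHz = 0.2 kHz.
Distinct values: {0.2 kHz, 4.02 kHz, 4.76 kHz, 7.84 kHz}.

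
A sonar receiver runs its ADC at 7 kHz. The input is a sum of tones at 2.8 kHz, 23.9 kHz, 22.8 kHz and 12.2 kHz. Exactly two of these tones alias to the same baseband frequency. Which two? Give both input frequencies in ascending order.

fs/2 = 3.5 kHz.
2.8 kHz ≤ fs/2 = 3.5 kHz, passes unchanged.
23.9 kHz mod fs = 2.9 kHz.
2.9 kHz ≤ fs/2 = 3.5 kHz, appears at 2.9 kHz.
22.8 kHz mod fs = 1.8 kHz.
1.8 kHz ≤ fs/2 = 3.5 kHz, appears at 1.8 kHz.
12.2 kHz mod fs = 5.2 kHz.
5.2 kHz > fs/2 = 3.5 kHz, folds to fs − 5.2 kHz = 1.8 kHz.
12.2 kHz and 22.8 kHz both map to 1.8 kHz.

12.2 kHz, 22.8 kHz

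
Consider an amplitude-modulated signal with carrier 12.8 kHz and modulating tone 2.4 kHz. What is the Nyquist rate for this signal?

AM sidebands sit at fc ± fm = 10.4 kHz and 15.2 kHz.
Highest-frequency component: 15.2 kHz.
Nyquist rate = 2 × 15.2 kHz = 30.4 kHz.

30.4 kHz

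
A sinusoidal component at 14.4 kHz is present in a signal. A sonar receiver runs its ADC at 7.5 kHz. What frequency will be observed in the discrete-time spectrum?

14.4 kHz mod fs = 6.9 kHz.
6.9 kHz > fs/2 = 3.75 kHz, folds to fs − 6.9 kHz = 0.6 kHz.

0.6 kHz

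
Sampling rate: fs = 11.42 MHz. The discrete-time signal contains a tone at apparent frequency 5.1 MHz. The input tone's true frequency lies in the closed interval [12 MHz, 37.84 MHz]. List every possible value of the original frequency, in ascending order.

Frequencies that alias to 5.1 MHz are k·fs ± 5.1 MHz for integer k ≥ 0.
k=0: 5.1 MHz.
k=1: 6.32 MHz, 16.52 MHz.
k=2: 17.74 MHz, 27.94 MHz.
k=3: 29.16 MHz, 39.36 MHz.
k=4: 40.58 MHz, 50.78 MHz.
Within [12 MHz, 37.84 MHz]: 16.52 MHz, 17.74 MHz, 27.94 MHz, 29.16 MHz.

16.52 MHz, 17.74 MHz, 27.94 MHz, 29.16 MHz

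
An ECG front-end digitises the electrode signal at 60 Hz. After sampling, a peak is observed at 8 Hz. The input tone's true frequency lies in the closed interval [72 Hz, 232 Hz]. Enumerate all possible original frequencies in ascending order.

112 Hz, 128 Hz, 172 Hz, 188 Hz, 232 Hz

Frequencies that alias to 8 Hz are k·fs ± 8 Hz for integer k ≥ 0.
k=0: 8 Hz.
k=1: 52 Hz, 68 Hz.
k=2: 112 Hz, 128 Hz.
k=3: 172 Hz, 188 Hz.
k=4: 232 Hz, 248 Hz.
k=5: 292 Hz, 308 Hz.
Within [72 Hz, 232 Hz]: 112 Hz, 128 Hz, 172 Hz, 188 Hz, 232 Hz.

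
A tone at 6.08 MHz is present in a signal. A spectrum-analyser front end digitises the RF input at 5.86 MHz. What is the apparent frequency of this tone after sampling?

0.22 MHz

6.08 MHz mod fs = 0.22 MHz.
0.22 MHz ≤ fs/2 = 2.93 MHz, appears at 0.22 MHz.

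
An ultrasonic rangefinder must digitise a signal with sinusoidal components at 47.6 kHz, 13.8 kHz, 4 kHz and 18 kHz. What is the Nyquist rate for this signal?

Highest-frequency component: 47.6 kHz.
Nyquist rate = 2 × 47.6 kHz = 95.2 kHz.

95.2 kHz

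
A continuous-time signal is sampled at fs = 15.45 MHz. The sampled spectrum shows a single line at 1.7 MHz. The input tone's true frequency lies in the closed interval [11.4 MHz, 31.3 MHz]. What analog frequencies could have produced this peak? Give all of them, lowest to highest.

13.75 MHz, 17.15 MHz, 29.2 MHz

Frequencies that alias to 1.7 MHz are k·fs ± 1.7 MHz for integer k ≥ 0.
k=0: 1.7 MHz.
k=1: 13.75 MHz, 17.15 MHz.
k=2: 29.2 MHz, 32.6 MHz.
k=3: 44.65 MHz, 48.05 MHz.
Within [11.4 MHz, 31.3 MHz]: 13.75 MHz, 17.15 MHz, 29.2 MHz.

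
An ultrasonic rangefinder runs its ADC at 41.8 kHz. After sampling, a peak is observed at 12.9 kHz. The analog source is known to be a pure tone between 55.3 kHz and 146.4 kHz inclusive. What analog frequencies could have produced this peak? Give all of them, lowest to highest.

Frequencies that alias to 12.9 kHz are k·fs ± 12.9 kHz for integer k ≥ 0.
k=0: 12.9 kHz.
k=1: 28.9 kHz, 54.7 kHz.
k=2: 70.7 kHz, 96.5 kHz.
k=3: 112.5 kHz, 138.3 kHz.
k=4: 154.3 kHz, 180.1 kHz.
Within [55.3 kHz, 146.4 kHz]: 70.7 kHz, 96.5 kHz, 112.5 kHz, 138.3 kHz.

70.7 kHz, 96.5 kHz, 112.5 kHz, 138.3 kHz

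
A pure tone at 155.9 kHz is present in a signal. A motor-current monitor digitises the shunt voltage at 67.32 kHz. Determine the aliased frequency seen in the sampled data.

155.9 kHz mod fs = 21.26 kHz.
21.26 kHz ≤ fs/2 = 33.66 kHz, appears at 21.26 kHz.

21.26 kHz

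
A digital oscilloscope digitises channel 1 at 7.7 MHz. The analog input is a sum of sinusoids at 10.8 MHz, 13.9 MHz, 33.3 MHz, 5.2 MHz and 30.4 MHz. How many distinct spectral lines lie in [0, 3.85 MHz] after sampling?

4

fs/2 = 3.85 MHz.
10.8 MHz mod fs = 3.1 MHz.
3.1 MHz ≤ fs/2 = 3.85 MHz, appears at 3.1 MHz.
13.9 MHz mod fs = 6.2 MHz.
6.2 MHz > fs/2 = 3.85 MHz, folds to fs − 6.2 MHz = 1.5 MHz.
33.3 MHz mod fs = 2.5 MHz.
2.5 MHz ≤ fs/2 = 3.85 MHz, appears at 2.5 MHz.
5.2 MHz > fs/2 = 3.85 MHz, folds to fs − 5.2 MHz = 2.5 MHz.
30.4 MHz mod fs = 7.3 MHz.
7.3 MHz > fs/2 = 3.85 MHz, folds to fs − 7.3 MHz = 0.4 MHz.
Distinct values: {0.4 MHz, 1.5 MHz, 2.5 MHz, 3.1 MHz} → 4.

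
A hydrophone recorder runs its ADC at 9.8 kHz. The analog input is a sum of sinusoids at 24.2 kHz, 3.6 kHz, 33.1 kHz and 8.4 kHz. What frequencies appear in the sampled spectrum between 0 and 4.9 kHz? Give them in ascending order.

fs/2 = 4.9 kHz.
24.2 kHz mod fs = 4.6 kHz.
4.6 kHz ≤ fs/2 = 4.9 kHz, appears at 4.6 kHz.
3.6 kHz ≤ fs/2 = 4.9 kHz, passes unchanged.
33.1 kHz mod fs = 3.7 kHz.
3.7 kHz ≤ fs/2 = 4.9 kHz, appears at 3.7 kHz.
8.4 kHz > fs/2 = 4.9 kHz, folds to fs − 8.4 kHz = 1.4 kHz.
Distinct values: {1.4 kHz, 3.6 kHz, 3.7 kHz, 4.6 kHz}.

1.4 kHz, 3.6 kHz, 3.7 kHz, 4.6 kHz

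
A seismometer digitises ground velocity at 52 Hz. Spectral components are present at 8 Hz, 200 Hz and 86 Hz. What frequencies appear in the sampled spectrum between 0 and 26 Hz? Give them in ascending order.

fs/2 = 26 Hz.
8 Hz ≤ fs/2 = 26 Hz, passes unchanged.
200 Hz mod fs = 44 Hz.
44 Hz > fs/2 = 26 Hz, folds to fs − 44 Hz = 8 Hz.
86 Hz mod fs = 34 Hz.
34 Hz > fs/2 = 26 Hz, folds to fs − 34 Hz = 18 Hz.
Distinct values: {8 Hz, 18 Hz}.

8 Hz, 18 Hz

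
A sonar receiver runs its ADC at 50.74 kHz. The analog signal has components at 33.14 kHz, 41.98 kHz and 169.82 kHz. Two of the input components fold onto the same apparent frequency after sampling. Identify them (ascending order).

fs/2 = 25.37 kHz.
33.14 kHz > fs/2 = 25.37 kHz, folds to fs − 33.14 kHz = 17.6 kHz.
41.98 kHz > fs/2 = 25.37 kHz, folds to fs − 41.98 kHz = 8.76 kHz.
169.82 kHz mod fs = 17.6 kHz.
17.6 kHz ≤ fs/2 = 25.37 kHz, appears at 17.6 kHz.
33.14 kHz and 169.82 kHz both map to 17.6 kHz.

33.14 kHz, 169.82 kHz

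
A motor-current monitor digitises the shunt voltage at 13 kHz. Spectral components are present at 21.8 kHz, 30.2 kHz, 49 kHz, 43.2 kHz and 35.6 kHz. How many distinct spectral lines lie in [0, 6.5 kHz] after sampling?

fs/2 = 6.5 kHz.
21.8 kHz mod fs = 8.8 kHz.
8.8 kHz > fs/2 = 6.5 kHz, folds to fs − 8.8 kHz = 4.2 kHz.
30.2 kHz mod fs = 4.2 kHz.
4.2 kHz ≤ fs/2 = 6.5 kHz, appears at 4.2 kHz.
49 kHz mod fs = 10 kHz.
10 kHz > fs/2 = 6.5 kHz, folds to fs − 10 kHz = 3 kHz.
43.2 kHz mod fs = 4.2 kHz.
4.2 kHz ≤ fs/2 = 6.5 kHz, appears at 4.2 kHz.
35.6 kHz mod fs = 9.6 kHz.
9.6 kHz > fs/2 = 6.5 kHz, folds to fs − 9.6 kHz = 3.4 kHz.
Distinct values: {3 kHz, 3.4 kHz, 4.2 kHz} → 3.

3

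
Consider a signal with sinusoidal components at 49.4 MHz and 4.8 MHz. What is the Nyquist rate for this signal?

98.8 MHz

Highest-frequency component: 49.4 MHz.
Nyquist rate = 2 × 49.4 MHz = 98.8 MHz.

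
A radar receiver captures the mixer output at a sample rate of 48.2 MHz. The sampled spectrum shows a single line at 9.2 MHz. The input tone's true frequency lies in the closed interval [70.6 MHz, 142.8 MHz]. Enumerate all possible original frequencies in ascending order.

Frequencies that alias to 9.2 MHz are k·fs ± 9.2 MHz for integer k ≥ 0.
k=0: 9.2 MHz.
k=1: 39 MHz, 57.4 MHz.
k=2: 87.2 MHz, 105.6 MHz.
k=3: 135.4 MHz, 153.8 MHz.
k=4: 183.6 MHz, 202 MHz.
Within [70.6 MHz, 142.8 MHz]: 87.2 MHz, 105.6 MHz, 135.4 MHz.

87.2 MHz, 105.6 MHz, 135.4 MHz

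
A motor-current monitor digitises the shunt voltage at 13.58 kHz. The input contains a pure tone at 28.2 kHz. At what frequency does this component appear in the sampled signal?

1.04 kHz

28.2 kHz mod fs = 1.04 kHz.
1.04 kHz ≤ fs/2 = 6.79 kHz, appears at 1.04 kHz.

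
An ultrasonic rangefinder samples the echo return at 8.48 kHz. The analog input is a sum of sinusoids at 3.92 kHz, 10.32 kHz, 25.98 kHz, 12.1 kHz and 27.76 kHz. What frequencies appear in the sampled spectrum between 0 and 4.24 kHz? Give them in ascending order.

0.54 kHz, 1.84 kHz, 2.32 kHz, 3.62 kHz, 3.92 kHz

fs/2 = 4.24 kHz.
3.92 kHz ≤ fs/2 = 4.24 kHz, passes unchanged.
10.32 kHz mod fs = 1.84 kHz.
1.84 kHz ≤ fs/2 = 4.24 kHz, appears at 1.84 kHz.
25.98 kHz mod fs = 0.54 kHz.
0.54 kHz ≤ fs/2 = 4.24 kHz, appears at 0.54 kHz.
12.1 kHz mod fs = 3.62 kHz.
3.62 kHz ≤ fs/2 = 4.24 kHz, appears at 3.62 kHz.
27.76 kHz mod fs = 2.32 kHz.
2.32 kHz ≤ fs/2 = 4.24 kHz, appears at 2.32 kHz.
Distinct values: {0.54 kHz, 1.84 kHz, 2.32 kHz, 3.62 kHz, 3.92 kHz}.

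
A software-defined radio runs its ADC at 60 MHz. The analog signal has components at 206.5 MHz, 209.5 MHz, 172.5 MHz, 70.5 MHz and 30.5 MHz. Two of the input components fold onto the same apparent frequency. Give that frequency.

29.5 MHz

fs/2 = 30 MHz.
206.5 MHz mod fs = 26.5 MHz.
26.5 MHz ≤ fs/2 = 30 MHz, appears at 26.5 MHz.
209.5 MHz mod fs = 29.5 MHz.
29.5 MHz ≤ fs/2 = 30 MHz, appears at 29.5 MHz.
172.5 MHz mod fs = 52.5 MHz.
52.5 MHz > fs/2 = 30 MHz, folds to fs − 52.5 MHz = 7.5 MHz.
70.5 MHz mod fs = 10.5 MHz.
10.5 MHz ≤ fs/2 = 30 MHz, appears at 10.5 MHz.
30.5 MHz > fs/2 = 30 MHz, folds to fs − 30.5 MHz = 29.5 MHz.
30.5 MHz and 209.5 MHz both map to 29.5 MHz.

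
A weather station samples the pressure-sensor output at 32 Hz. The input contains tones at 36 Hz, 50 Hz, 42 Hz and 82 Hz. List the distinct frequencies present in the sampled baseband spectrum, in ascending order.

fs/2 = 16 Hz.
36 Hz mod fs = 4 Hz.
4 Hz ≤ fs/2 = 16 Hz, appears at 4 Hz.
50 Hz mod fs = 18 Hz.
18 Hz > fs/2 = 16 Hz, folds to fs − 18 Hz = 14 Hz.
42 Hz mod fs = 10 Hz.
10 Hz ≤ fs/2 = 16 Hz, appears at 10 Hz.
82 Hz mod fs = 18 Hz.
18 Hz > fs/2 = 16 Hz, folds to fs − 18 Hz = 14 Hz.
Distinct values: {4 Hz, 10 Hz, 14 Hz}.

4 Hz, 10 Hz, 14 Hz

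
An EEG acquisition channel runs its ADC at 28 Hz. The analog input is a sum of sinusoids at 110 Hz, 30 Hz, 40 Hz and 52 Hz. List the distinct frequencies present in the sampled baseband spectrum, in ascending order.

fs/2 = 14 Hz.
110 Hz mod fs = 26 Hz.
26 Hz > fs/2 = 14 Hz, folds to fs − 26 Hz = 2 Hz.
30 Hz mod fs = 2 Hz.
2 Hz ≤ fs/2 = 14 Hz, appears at 2 Hz.
40 Hz mod fs = 12 Hz.
12 Hz ≤ fs/2 = 14 Hz, appears at 12 Hz.
52 Hz mod fs = 24 Hz.
24 Hz > fs/2 = 14 Hz, folds to fs − 24 Hz = 4 Hz.
Distinct values: {2 Hz, 4 Hz, 12 Hz}.

2 Hz, 4 Hz, 12 Hz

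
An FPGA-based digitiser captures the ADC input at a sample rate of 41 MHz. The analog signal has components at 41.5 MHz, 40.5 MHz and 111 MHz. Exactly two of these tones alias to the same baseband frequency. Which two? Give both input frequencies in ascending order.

40.5 MHz, 41.5 MHz

fs/2 = 20.5 MHz.
41.5 MHz mod fs = 0.5 MHz.
0.5 MHz ≤ fs/2 = 20.5 MHz, appears at 0.5 MHz.
40.5 MHz > fs/2 = 20.5 MHz, folds to fs − 40.5 MHz = 0.5 MHz.
111 MHz mod fs = 29 MHz.
29 MHz > fs/2 = 20.5 MHz, folds to fs − 29 MHz = 12 MHz.
40.5 MHz and 41.5 MHz both map to 0.5 MHz.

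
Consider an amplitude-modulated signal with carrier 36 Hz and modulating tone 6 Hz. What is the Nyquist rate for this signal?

AM sidebands sit at fc ± fm = 30 Hz and 42 Hz.
Highest-frequency component: 42 Hz.
Nyquist rate = 2 × 42 Hz = 84 Hz.

84 Hz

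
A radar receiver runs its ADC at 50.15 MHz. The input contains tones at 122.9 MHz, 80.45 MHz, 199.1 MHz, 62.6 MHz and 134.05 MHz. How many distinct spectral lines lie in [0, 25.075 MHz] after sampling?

fs/2 = 25.075 MHz.
122.9 MHz mod fs = 22.6 MHz.
22.6 MHz ≤ fs/2 = 25.075 MHz, appears at 22.6 MHz.
80.45 MHz mod fs = 30.3 MHz.
30.3 MHz > fs/2 = 25.075 MHz, folds to fs − 30.3 MHz = 19.85 MHz.
199.1 MHz mod fs = 48.65 MHz.
48.65 MHz > fs/2 = 25.075 MHz, folds to fs − 48.65 MHz = 1.5 MHz.
62.6 MHz mod fs = 12.45 MHz.
12.45 MHz ≤ fs/2 = 25.075 MHz, appears at 12.45 MHz.
134.05 MHz mod fs = 33.75 MHz.
33.75 MHz > fs/2 = 25.075 MHz, folds to fs − 33.75 MHz = 16.4 MHz.
Distinct values: {1.5 MHz, 12.45 MHz, 16.4 MHz, 19.85 MHz, 22.6 MHz} → 5.

5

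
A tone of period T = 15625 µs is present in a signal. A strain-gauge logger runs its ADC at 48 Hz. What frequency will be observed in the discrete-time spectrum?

16 Hz

T = 15625 µs → f = 1/T = 64 Hz.
64 Hz mod fs = 16 Hz.
16 Hz ≤ fs/2 = 24 Hz, appears at 16 Hz.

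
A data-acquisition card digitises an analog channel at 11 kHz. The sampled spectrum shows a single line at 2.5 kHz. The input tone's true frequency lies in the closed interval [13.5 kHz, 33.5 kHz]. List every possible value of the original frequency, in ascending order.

13.5 kHz, 19.5 kHz, 24.5 kHz, 30.5 kHz

Frequencies that alias to 2.5 kHz are k·fs ± 2.5 kHz for integer k ≥ 0.
k=0: 2.5 kHz.
k=1: 8.5 kHz, 13.5 kHz.
k=2: 19.5 kHz, 24.5 kHz.
k=3: 30.5 kHz, 35.5 kHz.
k=4: 41.5 kHz, 46.5 kHz.
Within [13.5 kHz, 33.5 kHz]: 13.5 kHz, 19.5 kHz, 24.5 kHz, 30.5 kHz.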